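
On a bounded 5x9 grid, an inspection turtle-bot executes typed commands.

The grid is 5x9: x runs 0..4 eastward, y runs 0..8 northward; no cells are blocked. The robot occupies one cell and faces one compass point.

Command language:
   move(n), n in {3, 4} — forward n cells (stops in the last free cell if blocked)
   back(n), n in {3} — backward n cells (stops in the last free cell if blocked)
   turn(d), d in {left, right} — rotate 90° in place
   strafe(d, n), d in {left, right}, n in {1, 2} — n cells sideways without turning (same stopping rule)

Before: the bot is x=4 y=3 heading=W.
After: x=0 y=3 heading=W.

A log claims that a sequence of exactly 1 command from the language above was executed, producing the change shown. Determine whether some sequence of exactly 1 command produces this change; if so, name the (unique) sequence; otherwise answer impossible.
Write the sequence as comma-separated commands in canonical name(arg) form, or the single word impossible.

key: heading stays W — the single command does not turn
start: x=4 y=3 heading=W
step 1 (move(4)): x=0 y=3 heading=W
uniquely the one of 9 1-step routes that fits.

move(4)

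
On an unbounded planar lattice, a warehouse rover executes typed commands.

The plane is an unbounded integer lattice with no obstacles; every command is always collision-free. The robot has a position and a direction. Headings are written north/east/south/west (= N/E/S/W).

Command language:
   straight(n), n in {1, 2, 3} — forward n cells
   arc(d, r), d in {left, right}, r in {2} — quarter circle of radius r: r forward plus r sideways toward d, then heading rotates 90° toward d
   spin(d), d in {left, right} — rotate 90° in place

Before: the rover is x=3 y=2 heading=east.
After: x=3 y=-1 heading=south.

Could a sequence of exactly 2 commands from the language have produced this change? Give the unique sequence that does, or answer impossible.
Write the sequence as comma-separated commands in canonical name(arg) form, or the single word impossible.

key: running straight(3) before spin(right) would end elsewhere — order is forced
start: x=3 y=2 heading=east
step 1 (spin(right)): x=3 y=2 heading=south
step 2 (straight(3)): x=3 y=-1 heading=south
no other 2-command option fits: unique.

spin(right), straight(3)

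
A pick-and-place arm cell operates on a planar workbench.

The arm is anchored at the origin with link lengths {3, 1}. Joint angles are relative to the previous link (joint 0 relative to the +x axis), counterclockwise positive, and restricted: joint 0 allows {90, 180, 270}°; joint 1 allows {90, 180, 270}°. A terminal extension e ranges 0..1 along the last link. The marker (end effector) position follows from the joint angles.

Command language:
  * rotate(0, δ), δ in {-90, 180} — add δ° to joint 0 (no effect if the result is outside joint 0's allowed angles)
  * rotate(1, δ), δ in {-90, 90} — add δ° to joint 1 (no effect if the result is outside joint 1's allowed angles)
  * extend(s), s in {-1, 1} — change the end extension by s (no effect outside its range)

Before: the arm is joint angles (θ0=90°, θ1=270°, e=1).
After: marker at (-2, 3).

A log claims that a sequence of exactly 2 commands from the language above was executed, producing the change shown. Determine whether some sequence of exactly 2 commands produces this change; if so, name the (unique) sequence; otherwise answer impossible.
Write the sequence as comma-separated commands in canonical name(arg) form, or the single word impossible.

from: joint angles (θ0=90°, θ1=270°, e=1)
t=1 rotate(1, -90) ⇒ joint angles (θ0=90°, θ1=180°, e=1)
t=2 rotate(1, -90) ⇒ joint angles (θ0=90°, θ1=90°, e=1)
all 36 alternatives checked — unique.

rotate(1, -90), rotate(1, -90)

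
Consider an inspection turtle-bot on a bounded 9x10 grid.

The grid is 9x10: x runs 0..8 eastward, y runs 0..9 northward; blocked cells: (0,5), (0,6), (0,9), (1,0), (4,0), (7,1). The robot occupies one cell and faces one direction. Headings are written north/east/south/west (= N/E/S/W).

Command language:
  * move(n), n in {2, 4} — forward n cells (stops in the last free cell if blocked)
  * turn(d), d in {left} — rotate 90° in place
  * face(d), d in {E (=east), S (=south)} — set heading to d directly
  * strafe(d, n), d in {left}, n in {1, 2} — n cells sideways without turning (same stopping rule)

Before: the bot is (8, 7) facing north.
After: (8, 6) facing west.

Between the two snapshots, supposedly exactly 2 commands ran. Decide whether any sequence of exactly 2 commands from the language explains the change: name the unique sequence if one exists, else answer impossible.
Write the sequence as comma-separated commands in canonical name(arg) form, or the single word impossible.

key: order matters: swapping turn(left) and strafe(left, 1) lands elsewhere
initial: (8, 7) facing north
step 1 (turn(left)): (8, 7) facing west
step 2 (strafe(left, 1)): (8, 6) facing west
uniquely the one of 49 2-step routes that fits.

turn(left), strafe(left, 1)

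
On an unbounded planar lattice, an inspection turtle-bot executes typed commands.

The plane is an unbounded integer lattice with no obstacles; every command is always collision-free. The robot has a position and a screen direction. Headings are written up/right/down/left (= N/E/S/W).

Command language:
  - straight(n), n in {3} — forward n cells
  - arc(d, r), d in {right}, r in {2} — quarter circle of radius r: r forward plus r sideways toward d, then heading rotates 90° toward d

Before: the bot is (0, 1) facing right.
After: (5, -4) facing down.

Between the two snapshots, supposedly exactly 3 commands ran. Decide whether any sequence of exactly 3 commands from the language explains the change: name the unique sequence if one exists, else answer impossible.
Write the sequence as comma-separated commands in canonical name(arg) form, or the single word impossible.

straight(3), arc(right, 2), straight(3)

key: position moved to (5,-4) AND the heading swung to S — translation plus rotation needed
start: (0, 1) facing right
t=1 straight(3) ⇒ (3, 1) facing right
t=2 arc(right, 2) ⇒ (5, -1) facing down
t=3 straight(3) ⇒ (5, -4) facing down
no rival 3-sequence matches.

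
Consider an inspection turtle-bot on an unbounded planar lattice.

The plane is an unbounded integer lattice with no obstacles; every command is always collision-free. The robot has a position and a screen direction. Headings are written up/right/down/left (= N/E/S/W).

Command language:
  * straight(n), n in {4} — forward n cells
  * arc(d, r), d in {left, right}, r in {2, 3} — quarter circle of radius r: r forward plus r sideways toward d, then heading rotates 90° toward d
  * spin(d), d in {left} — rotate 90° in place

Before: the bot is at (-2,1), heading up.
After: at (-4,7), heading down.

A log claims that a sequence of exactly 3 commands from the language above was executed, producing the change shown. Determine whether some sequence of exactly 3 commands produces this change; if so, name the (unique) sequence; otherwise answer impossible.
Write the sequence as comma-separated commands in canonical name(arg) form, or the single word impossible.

straight(4), arc(left, 2), spin(left)

key: running spin(left) before straight(4) would end elsewhere — order is forced
begin: at (-2,1), heading up
step 1 (straight(4)): at (-2,5), heading up
step 2 (arc(left, 2)): at (-4,7), heading left
step 3 (spin(left)): at (-4,7), heading down
no rival 3-sequence matches.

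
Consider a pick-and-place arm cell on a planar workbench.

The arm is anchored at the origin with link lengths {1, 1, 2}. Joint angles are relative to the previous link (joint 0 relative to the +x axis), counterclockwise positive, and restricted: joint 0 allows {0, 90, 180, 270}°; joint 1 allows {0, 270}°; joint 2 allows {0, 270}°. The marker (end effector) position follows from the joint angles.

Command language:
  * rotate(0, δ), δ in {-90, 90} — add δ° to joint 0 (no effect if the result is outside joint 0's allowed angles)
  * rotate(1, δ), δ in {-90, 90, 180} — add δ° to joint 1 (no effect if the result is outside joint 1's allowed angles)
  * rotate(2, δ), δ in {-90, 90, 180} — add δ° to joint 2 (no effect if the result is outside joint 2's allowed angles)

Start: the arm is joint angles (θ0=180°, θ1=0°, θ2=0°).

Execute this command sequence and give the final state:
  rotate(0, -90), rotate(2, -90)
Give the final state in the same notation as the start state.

t0: joint angles (θ0=180°, θ1=0°, θ2=0°)
t=1 rotate(0, -90) ⇒ joint angles (θ0=90°, θ1=0°, θ2=0°)
t=2 rotate(2, -90) ⇒ joint angles (θ0=90°, θ1=0°, θ2=270°)

joint angles (θ0=90°, θ1=0°, θ2=270°)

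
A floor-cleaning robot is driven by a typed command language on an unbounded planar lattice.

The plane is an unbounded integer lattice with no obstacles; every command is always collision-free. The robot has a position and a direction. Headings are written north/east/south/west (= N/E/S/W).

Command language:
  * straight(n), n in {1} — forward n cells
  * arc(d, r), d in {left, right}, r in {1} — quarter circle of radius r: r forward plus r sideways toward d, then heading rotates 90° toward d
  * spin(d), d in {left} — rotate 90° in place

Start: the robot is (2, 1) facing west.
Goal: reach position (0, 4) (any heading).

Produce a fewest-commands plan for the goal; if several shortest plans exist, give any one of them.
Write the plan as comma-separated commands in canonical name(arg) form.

arc(right, 1), straight(1), arc(left, 1)

begin: (2, 1) facing west
step 1 (arc(right, 1)): (1, 2) facing north
step 2 (straight(1)): (1, 3) facing north
step 3 (arc(left, 1)): (0, 4) facing west
nothing shorter than 3 reaches the goal.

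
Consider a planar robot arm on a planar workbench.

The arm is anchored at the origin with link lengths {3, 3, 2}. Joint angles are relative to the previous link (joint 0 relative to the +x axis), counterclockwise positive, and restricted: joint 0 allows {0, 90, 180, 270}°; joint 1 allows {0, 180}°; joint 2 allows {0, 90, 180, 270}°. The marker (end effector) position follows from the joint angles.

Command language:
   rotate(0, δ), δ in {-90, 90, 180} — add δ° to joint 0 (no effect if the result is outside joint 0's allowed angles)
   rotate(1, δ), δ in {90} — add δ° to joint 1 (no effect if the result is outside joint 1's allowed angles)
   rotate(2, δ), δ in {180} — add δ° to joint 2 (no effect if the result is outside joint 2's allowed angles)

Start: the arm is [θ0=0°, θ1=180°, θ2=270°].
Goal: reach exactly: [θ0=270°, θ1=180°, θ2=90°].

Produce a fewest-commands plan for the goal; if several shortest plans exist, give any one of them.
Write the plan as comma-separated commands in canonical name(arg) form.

rotate(2, 180), rotate(0, -90)

t0: [θ0=0°, θ1=180°, θ2=270°]
1. rotate(2, 180) → [θ0=0°, θ1=180°, θ2=90°]
2. rotate(0, -90) → [θ0=270°, θ1=180°, θ2=90°]
no 1-step plan works, so 2 is optimal.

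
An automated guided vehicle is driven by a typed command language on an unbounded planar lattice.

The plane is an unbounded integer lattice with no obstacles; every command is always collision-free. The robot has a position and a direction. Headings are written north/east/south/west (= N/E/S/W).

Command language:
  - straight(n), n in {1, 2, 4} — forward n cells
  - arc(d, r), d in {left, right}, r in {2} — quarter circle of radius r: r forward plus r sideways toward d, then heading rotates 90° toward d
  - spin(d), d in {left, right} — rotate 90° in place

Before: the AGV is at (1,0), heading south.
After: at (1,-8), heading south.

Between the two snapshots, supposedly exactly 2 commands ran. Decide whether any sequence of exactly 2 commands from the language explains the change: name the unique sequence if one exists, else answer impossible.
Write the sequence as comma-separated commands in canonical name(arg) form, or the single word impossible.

key: heading stays S — no command in the sequence turns
initial: at (1,0), heading south
[1] after straight(4): at (1,-4), heading south
[2] after straight(4): at (1,-8), heading south
uniquely the one of 49 2-step routes that fits.

straight(4), straight(4)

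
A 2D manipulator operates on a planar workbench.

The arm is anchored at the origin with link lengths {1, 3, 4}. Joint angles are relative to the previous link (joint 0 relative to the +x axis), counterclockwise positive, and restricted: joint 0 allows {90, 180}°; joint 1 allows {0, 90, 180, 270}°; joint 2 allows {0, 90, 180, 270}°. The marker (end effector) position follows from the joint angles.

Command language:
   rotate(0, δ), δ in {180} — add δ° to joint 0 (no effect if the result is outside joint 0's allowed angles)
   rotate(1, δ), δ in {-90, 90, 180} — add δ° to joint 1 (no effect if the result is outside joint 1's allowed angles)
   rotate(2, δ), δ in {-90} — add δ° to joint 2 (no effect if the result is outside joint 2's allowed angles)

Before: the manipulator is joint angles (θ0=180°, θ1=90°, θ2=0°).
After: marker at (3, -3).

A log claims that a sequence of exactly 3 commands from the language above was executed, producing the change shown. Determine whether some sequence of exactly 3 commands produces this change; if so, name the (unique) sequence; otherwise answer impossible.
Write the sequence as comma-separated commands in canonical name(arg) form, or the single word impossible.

begin: joint angles (θ0=180°, θ1=90°, θ2=0°)
1. rotate(2, -90) → joint angles (θ0=180°, θ1=90°, θ2=270°)
2. rotate(2, -90) → joint angles (θ0=180°, θ1=90°, θ2=180°)
3. rotate(2, -90) → joint angles (θ0=180°, θ1=90°, θ2=90°)
no other 3-command option fits: unique.

rotate(2, -90), rotate(2, -90), rotate(2, -90)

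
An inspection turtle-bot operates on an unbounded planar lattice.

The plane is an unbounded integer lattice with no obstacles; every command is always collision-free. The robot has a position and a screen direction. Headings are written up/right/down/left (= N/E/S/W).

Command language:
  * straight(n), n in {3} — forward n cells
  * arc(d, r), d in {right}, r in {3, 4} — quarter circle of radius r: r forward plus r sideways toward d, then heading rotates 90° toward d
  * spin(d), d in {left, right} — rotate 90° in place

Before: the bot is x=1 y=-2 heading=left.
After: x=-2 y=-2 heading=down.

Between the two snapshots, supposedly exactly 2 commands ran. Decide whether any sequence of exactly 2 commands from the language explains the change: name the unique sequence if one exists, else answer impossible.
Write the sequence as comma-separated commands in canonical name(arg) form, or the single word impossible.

key: position moved to (-2,-2) AND the heading swung to S — translation plus rotation needed
start: x=1 y=-2 heading=left
1. straight(3) → x=-2 y=-2 heading=left
2. spin(left) → x=-2 y=-2 heading=down
uniquely the one of 25 2-step routes that fits.

straight(3), spin(left)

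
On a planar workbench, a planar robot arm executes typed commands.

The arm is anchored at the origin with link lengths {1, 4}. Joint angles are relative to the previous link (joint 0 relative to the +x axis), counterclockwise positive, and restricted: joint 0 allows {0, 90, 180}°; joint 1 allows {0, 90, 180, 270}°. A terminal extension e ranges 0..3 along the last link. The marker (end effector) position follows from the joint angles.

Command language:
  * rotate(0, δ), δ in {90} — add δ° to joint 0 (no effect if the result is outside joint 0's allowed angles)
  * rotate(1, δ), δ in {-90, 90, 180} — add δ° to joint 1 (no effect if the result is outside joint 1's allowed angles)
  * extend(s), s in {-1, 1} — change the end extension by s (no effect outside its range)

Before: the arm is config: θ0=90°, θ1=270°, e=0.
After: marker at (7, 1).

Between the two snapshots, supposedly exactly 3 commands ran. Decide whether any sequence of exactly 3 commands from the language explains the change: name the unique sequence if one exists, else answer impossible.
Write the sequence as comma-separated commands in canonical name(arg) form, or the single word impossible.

begin: config: θ0=90°, θ1=270°, e=0
[1] after extend(1): config: θ0=90°, θ1=270°, e=1
[2] after extend(1): config: θ0=90°, θ1=270°, e=2
[3] after extend(1): config: θ0=90°, θ1=270°, e=3
no rival 3-sequence matches.

extend(1), extend(1), extend(1)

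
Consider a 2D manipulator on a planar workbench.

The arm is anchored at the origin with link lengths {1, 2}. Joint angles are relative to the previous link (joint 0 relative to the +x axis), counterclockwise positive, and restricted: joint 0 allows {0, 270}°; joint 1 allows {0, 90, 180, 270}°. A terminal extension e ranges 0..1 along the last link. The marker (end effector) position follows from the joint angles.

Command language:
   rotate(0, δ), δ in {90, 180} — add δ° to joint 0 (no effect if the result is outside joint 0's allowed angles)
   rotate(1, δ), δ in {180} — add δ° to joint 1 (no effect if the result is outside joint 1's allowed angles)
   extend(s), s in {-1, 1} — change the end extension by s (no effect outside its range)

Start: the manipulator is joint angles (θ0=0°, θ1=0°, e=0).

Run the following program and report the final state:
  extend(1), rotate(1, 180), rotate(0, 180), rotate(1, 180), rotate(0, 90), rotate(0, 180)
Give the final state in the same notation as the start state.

t0: joint angles (θ0=0°, θ1=0°, e=0)
step 1 (extend(1)): joint angles (θ0=0°, θ1=0°, e=1)
step 2 (rotate(1, 180)): joint angles (θ0=0°, θ1=180°, e=1)
step 3 (rotate(0, 180)): joint angles (θ0=0°, θ1=180°, e=1)
step 4 (rotate(1, 180)): joint angles (θ0=0°, θ1=0°, e=1)
step 5 (rotate(0, 90)): joint angles (θ0=0°, θ1=0°, e=1)
step 6 (rotate(0, 180)): joint angles (θ0=0°, θ1=0°, e=1)

joint angles (θ0=0°, θ1=0°, e=1)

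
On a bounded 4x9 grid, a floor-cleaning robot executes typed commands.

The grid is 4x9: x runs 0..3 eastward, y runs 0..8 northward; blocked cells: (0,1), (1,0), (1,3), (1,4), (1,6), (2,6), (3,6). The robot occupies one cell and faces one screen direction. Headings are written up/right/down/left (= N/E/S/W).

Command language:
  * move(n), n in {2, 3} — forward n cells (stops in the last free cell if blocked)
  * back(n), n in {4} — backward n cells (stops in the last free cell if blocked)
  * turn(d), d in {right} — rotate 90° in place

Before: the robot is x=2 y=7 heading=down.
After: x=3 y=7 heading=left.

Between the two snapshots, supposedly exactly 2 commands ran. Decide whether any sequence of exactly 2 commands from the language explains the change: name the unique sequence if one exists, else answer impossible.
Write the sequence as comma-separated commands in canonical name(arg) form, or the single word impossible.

key: order matters: swapping turn(right) and back(4) lands elsewhere
start: x=2 y=7 heading=down
step 1 (turn(right)): x=2 y=7 heading=left
step 2 (back(4)): x=3 y=7 heading=left
all 16 alternatives checked — unique.

turn(right), back(4)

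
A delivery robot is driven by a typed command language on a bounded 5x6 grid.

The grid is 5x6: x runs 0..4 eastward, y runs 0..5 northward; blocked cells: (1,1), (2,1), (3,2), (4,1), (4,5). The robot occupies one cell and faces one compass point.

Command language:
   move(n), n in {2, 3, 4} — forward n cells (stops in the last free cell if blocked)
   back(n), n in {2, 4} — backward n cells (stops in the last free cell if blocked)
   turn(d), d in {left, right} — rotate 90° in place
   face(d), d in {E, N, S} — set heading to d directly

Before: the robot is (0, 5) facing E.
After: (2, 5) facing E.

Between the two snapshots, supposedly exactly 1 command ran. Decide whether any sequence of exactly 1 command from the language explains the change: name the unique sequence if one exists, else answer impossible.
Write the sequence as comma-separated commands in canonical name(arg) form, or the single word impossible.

key: still facing E — the one step turns nothing
t0: (0, 5) facing E
[1] after move(2): (2, 5) facing E
no other 1-command option fits: unique.

move(2)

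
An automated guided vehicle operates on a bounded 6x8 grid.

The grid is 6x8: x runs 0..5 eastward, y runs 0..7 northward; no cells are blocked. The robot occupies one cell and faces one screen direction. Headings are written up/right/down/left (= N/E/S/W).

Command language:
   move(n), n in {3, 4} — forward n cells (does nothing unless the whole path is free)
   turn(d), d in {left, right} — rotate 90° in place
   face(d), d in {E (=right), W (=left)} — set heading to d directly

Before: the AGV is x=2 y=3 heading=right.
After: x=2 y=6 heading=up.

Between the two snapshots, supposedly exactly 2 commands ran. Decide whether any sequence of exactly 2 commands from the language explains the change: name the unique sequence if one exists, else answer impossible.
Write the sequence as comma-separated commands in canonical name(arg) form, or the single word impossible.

turn(left), move(3)

key: cell and facing (now N) both changed — the 2 commands mix motion and turning
t0: x=2 y=3 heading=right
[1] after turn(left): x=2 y=3 heading=up
[2] after move(3): x=2 y=6 heading=up
no rival 2-sequence matches.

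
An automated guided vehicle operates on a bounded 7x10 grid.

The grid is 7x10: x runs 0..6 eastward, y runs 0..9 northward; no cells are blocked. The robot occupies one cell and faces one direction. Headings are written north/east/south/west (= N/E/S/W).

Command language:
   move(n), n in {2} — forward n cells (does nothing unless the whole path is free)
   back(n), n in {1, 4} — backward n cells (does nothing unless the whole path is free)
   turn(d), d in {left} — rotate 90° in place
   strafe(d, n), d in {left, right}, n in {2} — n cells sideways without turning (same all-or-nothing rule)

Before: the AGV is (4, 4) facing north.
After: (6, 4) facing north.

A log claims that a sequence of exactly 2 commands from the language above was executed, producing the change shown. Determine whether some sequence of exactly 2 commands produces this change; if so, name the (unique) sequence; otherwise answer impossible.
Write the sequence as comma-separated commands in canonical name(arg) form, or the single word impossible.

strafe(right, 2), strafe(right, 2)

key: the second strafe(right, 2) would leave the grid, so it does nothing
from: (4, 4) facing north
step 1 (strafe(right, 2)): (6, 4) facing north
step 2 (strafe(right, 2)): (6, 4) facing north
all 36 alternatives checked — unique.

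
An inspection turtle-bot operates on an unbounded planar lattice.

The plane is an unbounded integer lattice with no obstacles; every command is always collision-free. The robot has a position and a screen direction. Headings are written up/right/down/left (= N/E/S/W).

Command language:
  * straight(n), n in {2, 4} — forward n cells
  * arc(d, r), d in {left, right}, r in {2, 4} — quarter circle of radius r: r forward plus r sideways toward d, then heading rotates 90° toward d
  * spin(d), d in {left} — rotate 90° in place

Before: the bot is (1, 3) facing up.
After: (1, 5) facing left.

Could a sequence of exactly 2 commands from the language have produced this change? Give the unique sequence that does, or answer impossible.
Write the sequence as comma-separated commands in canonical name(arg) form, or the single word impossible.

key: position moved to (1,5) AND the heading swung to W — translation plus rotation needed
begin: (1, 3) facing up
t=1 straight(2) ⇒ (1, 5) facing up
t=2 spin(left) ⇒ (1, 5) facing left
uniquely the one of 49 2-step routes that fits.

straight(2), spin(left)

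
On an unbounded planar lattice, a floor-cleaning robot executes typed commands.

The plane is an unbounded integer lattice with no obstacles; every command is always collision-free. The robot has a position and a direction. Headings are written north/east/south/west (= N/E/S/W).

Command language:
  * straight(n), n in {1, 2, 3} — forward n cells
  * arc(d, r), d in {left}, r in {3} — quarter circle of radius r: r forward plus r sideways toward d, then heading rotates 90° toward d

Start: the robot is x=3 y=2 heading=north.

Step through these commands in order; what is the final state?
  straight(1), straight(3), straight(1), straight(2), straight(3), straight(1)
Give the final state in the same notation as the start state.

x=3 y=13 heading=north

from: x=3 y=2 heading=north
t=1 straight(1) ⇒ x=3 y=3 heading=north
t=2 straight(3) ⇒ x=3 y=6 heading=north
t=3 straight(1) ⇒ x=3 y=7 heading=north
t=4 straight(2) ⇒ x=3 y=9 heading=north
t=5 straight(3) ⇒ x=3 y=12 heading=north
t=6 straight(1) ⇒ x=3 y=13 heading=north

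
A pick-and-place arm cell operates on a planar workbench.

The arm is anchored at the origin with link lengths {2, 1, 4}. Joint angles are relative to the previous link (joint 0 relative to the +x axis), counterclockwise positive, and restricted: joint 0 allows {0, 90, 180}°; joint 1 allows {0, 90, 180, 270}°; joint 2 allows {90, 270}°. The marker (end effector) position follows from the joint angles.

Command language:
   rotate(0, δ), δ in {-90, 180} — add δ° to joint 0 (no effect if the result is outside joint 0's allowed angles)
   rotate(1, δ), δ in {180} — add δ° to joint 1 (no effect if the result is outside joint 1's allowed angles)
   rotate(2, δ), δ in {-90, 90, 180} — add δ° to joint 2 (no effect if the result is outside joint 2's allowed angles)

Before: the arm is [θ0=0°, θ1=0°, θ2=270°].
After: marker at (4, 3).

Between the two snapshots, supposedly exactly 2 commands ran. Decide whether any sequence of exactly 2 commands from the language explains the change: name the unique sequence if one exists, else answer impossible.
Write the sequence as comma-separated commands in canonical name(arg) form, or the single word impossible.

key: running rotate(0, -90) before rotate(0, 180) would end elsewhere — order is forced
initial: [θ0=0°, θ1=0°, θ2=270°]
step 1 (rotate(0, 180)): [θ0=180°, θ1=0°, θ2=270°]
step 2 (rotate(0, -90)): [θ0=90°, θ1=0°, θ2=270°]
uniquely the one of 36 2-step routes that fits.

rotate(0, 180), rotate(0, -90)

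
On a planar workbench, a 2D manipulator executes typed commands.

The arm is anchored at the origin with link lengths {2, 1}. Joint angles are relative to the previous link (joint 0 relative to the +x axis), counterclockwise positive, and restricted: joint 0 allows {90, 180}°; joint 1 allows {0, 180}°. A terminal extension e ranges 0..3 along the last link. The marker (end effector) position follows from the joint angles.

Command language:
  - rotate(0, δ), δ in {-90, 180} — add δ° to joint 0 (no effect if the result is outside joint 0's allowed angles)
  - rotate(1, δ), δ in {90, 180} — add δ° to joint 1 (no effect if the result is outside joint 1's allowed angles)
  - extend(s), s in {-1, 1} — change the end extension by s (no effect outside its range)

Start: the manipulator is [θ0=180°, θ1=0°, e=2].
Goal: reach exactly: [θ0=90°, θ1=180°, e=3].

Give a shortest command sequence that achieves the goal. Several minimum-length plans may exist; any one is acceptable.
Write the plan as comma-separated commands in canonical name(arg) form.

from: [θ0=180°, θ1=0°, e=2]
1. rotate(1, 180) → [θ0=180°, θ1=180°, e=2]
2. rotate(0, -90) → [θ0=90°, θ1=180°, e=2]
3. extend(1) → [θ0=90°, θ1=180°, e=3]
shorter routes all fall short; 3 is best.

rotate(1, 180), rotate(0, -90), extend(1)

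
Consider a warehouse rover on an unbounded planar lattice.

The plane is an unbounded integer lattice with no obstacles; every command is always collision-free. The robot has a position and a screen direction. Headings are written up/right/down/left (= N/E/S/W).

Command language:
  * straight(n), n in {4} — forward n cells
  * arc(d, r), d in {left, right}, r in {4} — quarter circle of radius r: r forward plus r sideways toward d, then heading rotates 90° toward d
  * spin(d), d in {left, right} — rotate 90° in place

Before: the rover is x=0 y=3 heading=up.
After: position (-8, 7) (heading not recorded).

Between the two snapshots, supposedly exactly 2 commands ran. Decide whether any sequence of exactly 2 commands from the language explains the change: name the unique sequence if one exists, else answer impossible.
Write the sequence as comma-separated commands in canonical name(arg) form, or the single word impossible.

arc(left, 4), straight(4)

key: order matters: swapping arc(left, 4) and straight(4) lands elsewhere
start: x=0 y=3 heading=up
[1] after arc(left, 4): x=-4 y=7 heading=left
[2] after straight(4): x=-8 y=7 heading=left
no other 2-command option fits: unique.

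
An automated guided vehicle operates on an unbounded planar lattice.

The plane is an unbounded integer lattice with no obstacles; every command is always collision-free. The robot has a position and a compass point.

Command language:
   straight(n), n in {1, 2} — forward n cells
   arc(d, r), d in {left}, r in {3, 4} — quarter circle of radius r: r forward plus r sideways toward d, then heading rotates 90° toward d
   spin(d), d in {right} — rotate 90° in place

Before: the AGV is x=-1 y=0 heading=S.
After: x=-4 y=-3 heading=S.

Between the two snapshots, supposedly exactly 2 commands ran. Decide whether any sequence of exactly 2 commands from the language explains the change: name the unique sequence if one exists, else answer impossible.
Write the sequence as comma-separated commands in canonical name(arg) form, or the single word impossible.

key: heading stays S — rotations cancel among the 2 commands
initial: x=-1 y=0 heading=S
step 1 (spin(right)): x=-1 y=0 heading=W
step 2 (arc(left, 3)): x=-4 y=-3 heading=S
no other 2-command option fits: unique.

spin(right), arc(left, 3)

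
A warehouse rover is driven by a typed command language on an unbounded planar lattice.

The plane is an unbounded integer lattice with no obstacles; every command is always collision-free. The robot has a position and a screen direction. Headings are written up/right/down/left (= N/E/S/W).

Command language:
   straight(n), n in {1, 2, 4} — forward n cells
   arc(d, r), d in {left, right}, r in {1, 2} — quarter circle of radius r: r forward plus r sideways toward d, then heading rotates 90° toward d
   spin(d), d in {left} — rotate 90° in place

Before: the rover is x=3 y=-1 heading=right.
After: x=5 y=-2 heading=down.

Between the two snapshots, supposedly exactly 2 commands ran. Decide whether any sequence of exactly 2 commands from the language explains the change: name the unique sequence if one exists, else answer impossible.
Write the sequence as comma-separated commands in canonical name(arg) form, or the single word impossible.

key: order matters: swapping straight(1) and arc(right, 1) lands elsewhere
begin: x=3 y=-1 heading=right
[1] after straight(1): x=4 y=-1 heading=right
[2] after arc(right, 1): x=5 y=-2 heading=down
no other 2-command option fits: unique.

straight(1), arc(right, 1)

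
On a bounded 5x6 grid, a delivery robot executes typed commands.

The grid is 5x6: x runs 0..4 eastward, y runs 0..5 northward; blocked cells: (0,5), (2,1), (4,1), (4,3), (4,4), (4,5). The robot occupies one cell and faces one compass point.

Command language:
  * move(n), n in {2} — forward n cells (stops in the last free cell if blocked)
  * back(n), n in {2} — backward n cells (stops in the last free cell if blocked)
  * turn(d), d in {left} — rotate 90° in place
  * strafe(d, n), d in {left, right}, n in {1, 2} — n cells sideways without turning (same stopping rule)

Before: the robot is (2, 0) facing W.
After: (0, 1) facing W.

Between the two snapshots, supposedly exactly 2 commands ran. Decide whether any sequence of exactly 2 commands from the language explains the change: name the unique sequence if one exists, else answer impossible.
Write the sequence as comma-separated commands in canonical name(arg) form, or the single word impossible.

move(2), strafe(right, 1)

key: running strafe(right, 1) before move(2) would end elsewhere — order is forced
start: (2, 0) facing W
1. move(2) → (0, 0) facing W
2. strafe(right, 1) → (0, 1) facing W
no rival 2-sequence matches.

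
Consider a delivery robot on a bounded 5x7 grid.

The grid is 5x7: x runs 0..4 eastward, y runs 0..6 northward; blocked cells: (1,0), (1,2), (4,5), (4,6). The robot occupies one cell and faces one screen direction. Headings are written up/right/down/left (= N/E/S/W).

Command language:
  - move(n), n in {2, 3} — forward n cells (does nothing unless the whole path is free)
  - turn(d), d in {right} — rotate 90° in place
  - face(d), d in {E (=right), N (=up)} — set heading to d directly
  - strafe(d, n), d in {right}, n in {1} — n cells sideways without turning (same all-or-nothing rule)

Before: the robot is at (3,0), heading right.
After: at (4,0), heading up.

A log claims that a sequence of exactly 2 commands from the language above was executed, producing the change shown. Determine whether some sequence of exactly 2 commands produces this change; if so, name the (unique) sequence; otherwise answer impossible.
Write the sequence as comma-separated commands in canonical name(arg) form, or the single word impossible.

key: running strafe(right, 1) before face(N) would end elsewhere — order is forced
start: at (3,0), heading right
1. face(N) → at (3,0), heading up
2. strafe(right, 1) → at (4,0), heading up
no other 2-command option fits: unique.

face(N), strafe(right, 1)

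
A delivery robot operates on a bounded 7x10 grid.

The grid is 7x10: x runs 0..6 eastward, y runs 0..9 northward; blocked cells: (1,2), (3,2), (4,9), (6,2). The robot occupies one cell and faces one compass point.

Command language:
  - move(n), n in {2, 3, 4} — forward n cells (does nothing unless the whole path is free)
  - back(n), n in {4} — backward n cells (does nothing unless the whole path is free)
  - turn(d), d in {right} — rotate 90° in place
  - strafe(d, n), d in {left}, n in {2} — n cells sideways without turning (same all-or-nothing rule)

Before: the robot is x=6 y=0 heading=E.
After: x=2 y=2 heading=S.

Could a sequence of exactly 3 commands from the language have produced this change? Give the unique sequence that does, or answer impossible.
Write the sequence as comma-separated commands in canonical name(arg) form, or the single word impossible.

key: position moved to (2,2) AND the heading swung to S — translation plus rotation needed
start: x=6 y=0 heading=E
step 1 (back(4)): x=2 y=0 heading=E
step 2 (strafe(left, 2)): x=2 y=2 heading=E
step 3 (turn(right)): x=2 y=2 heading=S
uniquely the one of 216 3-step routes that fits.

back(4), strafe(left, 2), turn(right)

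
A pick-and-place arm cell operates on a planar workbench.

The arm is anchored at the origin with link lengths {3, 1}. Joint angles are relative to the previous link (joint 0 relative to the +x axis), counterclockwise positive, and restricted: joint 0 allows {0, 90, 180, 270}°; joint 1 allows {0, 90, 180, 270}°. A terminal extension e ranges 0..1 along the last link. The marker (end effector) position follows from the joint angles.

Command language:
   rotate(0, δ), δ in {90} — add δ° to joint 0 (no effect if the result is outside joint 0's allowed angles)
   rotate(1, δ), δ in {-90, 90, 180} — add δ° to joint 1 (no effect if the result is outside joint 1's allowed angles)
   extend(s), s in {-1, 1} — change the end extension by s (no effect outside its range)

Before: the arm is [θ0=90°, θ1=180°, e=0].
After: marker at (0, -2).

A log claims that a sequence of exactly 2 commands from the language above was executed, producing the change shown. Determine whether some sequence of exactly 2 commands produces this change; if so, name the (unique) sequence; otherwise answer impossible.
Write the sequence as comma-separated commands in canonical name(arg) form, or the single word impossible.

initial: [θ0=90°, θ1=180°, e=0]
1. rotate(0, 90) → [θ0=180°, θ1=180°, e=0]
2. rotate(0, 90) → [θ0=270°, θ1=180°, e=0]
all 36 alternatives checked — unique.

rotate(0, 90), rotate(0, 90)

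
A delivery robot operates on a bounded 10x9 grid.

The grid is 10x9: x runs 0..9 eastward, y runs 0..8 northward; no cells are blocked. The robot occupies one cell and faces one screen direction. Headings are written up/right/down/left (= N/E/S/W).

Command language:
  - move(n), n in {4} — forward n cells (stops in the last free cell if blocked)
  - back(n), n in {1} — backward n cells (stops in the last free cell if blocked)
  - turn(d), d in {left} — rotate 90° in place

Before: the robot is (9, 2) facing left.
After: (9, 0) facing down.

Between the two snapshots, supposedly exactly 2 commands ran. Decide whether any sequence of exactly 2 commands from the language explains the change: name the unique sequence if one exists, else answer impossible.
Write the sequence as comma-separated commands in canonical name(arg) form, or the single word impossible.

key: move(4) runs into the grid edge before its full distance
initial: (9, 2) facing left
t=1 turn(left) ⇒ (9, 2) facing down
t=2 move(4) ⇒ (9, 0) facing down
all 9 alternatives checked — unique.

turn(left), move(4)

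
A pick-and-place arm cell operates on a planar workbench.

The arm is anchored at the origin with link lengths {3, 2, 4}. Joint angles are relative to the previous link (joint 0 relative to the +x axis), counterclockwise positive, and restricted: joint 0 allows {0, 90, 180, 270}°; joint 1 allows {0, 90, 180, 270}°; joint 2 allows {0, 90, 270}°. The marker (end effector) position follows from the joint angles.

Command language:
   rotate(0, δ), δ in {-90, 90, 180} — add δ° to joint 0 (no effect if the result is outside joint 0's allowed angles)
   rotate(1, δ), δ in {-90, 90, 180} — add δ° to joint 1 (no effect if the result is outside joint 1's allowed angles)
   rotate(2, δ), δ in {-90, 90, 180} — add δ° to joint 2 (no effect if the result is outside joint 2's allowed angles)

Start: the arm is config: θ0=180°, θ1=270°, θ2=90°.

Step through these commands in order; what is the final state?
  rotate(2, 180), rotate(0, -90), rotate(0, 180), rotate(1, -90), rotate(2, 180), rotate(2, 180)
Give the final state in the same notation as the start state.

initial: config: θ0=180°, θ1=270°, θ2=90°
[1] after rotate(2, 180): config: θ0=180°, θ1=270°, θ2=270°
[2] after rotate(0, -90): config: θ0=90°, θ1=270°, θ2=270°
[3] after rotate(0, 180): config: θ0=270°, θ1=270°, θ2=270°
[4] after rotate(1, -90): config: θ0=270°, θ1=180°, θ2=270°
[5] after rotate(2, 180): config: θ0=270°, θ1=180°, θ2=90°
[6] after rotate(2, 180): config: θ0=270°, θ1=180°, θ2=270°

config: θ0=270°, θ1=180°, θ2=270°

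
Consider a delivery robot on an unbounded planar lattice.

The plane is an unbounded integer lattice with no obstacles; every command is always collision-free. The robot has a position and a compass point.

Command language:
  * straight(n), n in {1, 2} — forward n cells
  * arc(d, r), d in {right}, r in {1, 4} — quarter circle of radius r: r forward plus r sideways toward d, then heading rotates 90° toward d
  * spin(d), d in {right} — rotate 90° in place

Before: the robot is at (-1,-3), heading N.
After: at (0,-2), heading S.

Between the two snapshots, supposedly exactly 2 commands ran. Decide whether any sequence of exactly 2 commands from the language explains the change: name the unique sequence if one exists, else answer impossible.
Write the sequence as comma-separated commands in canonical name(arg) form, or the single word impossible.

arc(right, 1), spin(right)

key: position moved to (0,-2) AND the heading swung to S — translation plus rotation needed
t0: at (-1,-3), heading N
t=1 arc(right, 1) ⇒ at (0,-2), heading E
t=2 spin(right) ⇒ at (0,-2), heading S
uniquely the one of 25 2-step routes that fits.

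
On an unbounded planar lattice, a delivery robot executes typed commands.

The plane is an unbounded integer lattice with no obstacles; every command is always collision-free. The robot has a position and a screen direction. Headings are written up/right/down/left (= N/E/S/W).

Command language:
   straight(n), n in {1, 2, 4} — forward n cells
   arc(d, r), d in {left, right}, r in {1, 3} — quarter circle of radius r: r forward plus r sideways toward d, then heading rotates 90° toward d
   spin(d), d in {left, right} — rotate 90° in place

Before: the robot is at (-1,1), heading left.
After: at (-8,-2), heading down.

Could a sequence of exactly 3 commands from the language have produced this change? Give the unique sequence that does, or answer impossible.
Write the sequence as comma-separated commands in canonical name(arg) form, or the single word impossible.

key: order matters: swapping straight(2) and arc(left, 3) lands elsewhere
start: at (-1,1), heading left
step 1 (straight(2)): at (-3,1), heading left
step 2 (straight(2)): at (-5,1), heading left
step 3 (arc(left, 3)): at (-8,-2), heading down
no other 3-command option fits: unique.

straight(2), straight(2), arc(left, 3)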